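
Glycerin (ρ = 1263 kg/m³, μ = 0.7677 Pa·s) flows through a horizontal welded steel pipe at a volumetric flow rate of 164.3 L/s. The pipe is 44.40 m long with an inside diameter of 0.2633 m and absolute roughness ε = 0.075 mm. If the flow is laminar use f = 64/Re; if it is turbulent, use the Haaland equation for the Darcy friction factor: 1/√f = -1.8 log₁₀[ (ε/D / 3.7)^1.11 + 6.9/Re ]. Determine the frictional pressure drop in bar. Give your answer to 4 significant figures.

Q = 164.3 L/s = 164.3/1000 = 0.1643 m³/s.
Cross-sectional area A = πD²/4 = π(0.2633)²/4 = 0.05445 m²; mean velocity V = Q/A = 0.1643/0.05445 = 3.017 m/s.
Reynolds number Re = ρVD/μ = 1263 · 3.017 · 0.2633 / 0.768 = 1307.
Re < 2300 → laminar flow, so f = 64/Re = 64/1307 = 0.04896 (the turbulent correlation is not needed).
Darcy-Weisbach: ΔP = f(L/D)(ρV²/2) = 0.04896·(44.4/0.2633)·(1263·3.017²/2) = 0.04896·168.6·5750 = 4.748e+04 Pa.
ΔP = 4.748e+04 Pa = 0.4748 bar.

ΔP ≈ 0.4748 bar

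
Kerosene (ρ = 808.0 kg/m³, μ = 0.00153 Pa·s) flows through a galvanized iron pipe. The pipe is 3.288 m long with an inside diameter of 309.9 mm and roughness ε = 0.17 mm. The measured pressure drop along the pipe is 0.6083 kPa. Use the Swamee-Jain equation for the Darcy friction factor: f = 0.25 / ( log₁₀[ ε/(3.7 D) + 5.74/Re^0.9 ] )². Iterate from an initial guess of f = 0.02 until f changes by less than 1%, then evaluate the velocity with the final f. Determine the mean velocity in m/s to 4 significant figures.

V ≈ 2.796 m/s

Rearranging Darcy-Weisbach: V = √(2·ΔP·D/(f·L·ρ)). With ε/D = 0.00017/0.3099 = 0.000549, iterate starting from f = 0.02:
  f = 0.02 → V = √(2·608.3·0.3099/(0.02·3.288·808)) = 2.664 m/s; Re = ρVD/μ = 4.36e+05; f → 0.0182
  f = 0.0182 → V = 2.793 m/s; Re = 4.571e+05; f → 0.01815
Converged (Δf/f < 1%). With the final f = 0.01815: V = √(2·608.3·0.3099/(0.01815·3.288·808)) = 2.796 m/s.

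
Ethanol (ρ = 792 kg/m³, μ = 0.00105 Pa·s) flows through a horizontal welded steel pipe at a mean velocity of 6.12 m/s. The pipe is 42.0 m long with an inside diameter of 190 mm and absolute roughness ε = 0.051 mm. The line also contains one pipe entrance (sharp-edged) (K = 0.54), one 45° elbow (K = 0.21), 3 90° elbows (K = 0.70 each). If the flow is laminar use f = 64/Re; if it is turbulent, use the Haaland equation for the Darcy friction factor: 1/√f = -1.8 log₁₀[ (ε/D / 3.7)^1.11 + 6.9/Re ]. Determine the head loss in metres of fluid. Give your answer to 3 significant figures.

Reynolds number Re = ρVD/μ = 792 · 6.12 · 0.19 / 0.00105 = 8.771e+05.
Re > 4000 → turbulent. Relative roughness ε/D = 5.1e-05/0.19 = 0.000268. Haaland: 1/√f = -1.8 log₁₀[(0.000268/3.7)^1.11 + 6.9/8.771e+05] = -1.8 log₁₀[2.54e-05 + 7.87e-06] = 8.06, so f = 0.01539.
Total minor-loss coefficient ΣK = 1·0.54 + 1·0.21 + 3·0.7 = 2.85.
ΔP = [f·L/D + ΣK]·(ρV²/2) = [0.01539·42/0.19 + 2.85]·(792·6.12²/2) = [3.403 + 2.85]·1.483e+04 = 9.274e+04 Pa.
Head loss h_f = ΔP/(ρg) = 9.274e+04/(792·9.81) = 11.9 m.

h_f ≈ 11.9 m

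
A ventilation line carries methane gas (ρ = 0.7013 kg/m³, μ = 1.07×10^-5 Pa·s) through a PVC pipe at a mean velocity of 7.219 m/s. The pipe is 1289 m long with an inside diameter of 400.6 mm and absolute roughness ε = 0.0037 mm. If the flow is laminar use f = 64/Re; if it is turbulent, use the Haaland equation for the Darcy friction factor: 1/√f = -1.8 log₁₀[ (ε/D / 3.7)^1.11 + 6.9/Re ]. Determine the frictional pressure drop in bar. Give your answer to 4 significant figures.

ΔP ≈ 0.009240 bar

Reynolds number Re = ρVD/μ = 0.7013 · 7.219 · 0.4006 / 1.07e-05 = 1.895e+05.
Re > 4000 → turbulent. Relative roughness ε/D = 3.7e-06/0.4006 = 9.24e-06. Haaland: 1/√f = -1.8 log₁₀[(9.24e-06/3.7)^1.11 + 6.9/1.895e+05] = -1.8 log₁₀[6.04e-07 + 3.64e-05] = 7.977, so f = 0.01571.
Darcy-Weisbach: ΔP = f(L/D)(ρV²/2) = 0.01571·(1289/0.4006)·(0.7013·7.219²/2) = 0.01571·3218·18.27 = 924 Pa.
ΔP = 924 Pa = 0.009240 bar.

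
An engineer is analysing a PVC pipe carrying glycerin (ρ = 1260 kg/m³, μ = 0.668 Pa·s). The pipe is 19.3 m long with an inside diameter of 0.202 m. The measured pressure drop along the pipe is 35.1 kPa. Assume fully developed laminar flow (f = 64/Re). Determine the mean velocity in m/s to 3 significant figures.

For laminar flow, f = 64/Re with Re = ρVD/μ, so Darcy-Weisbach reduces to ΔP = 32μLV/D². Solving for V: V = ΔP·D²/(32μL) = 3.51e+04·(0.202)²/(32·0.668·19.3) = 3.472 m/s.
Check: Re = ρVD/μ = 1260·3.472·0.202/0.668 = 1323 < 2300, so the laminar assumption holds.

V ≈ 3.47 m/s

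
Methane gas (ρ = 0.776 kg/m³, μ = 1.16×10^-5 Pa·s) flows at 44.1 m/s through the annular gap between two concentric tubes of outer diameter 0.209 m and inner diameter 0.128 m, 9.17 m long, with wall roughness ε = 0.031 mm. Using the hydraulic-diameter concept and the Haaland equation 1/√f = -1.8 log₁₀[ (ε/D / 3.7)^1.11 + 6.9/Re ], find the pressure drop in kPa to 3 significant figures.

ΔP ≈ 1.51 kPa

Hydraulic diameter D_h = 4A/P = D_o - D_i = 0.209 - 0.128 = 0.081 m.
Re = ρVD_h/μ = 0.776·44.1·0.081/1.16e-05 = 2.39e+05.
ε/D_h = 3.1e-05/0.081 = 0.000383; Haaland gives 1/√f = -1.8 log₁₀[3.77e-05+2.89e-05] = 7.518, so f = 0.01769.
ΔP = f(L/D_h)(ρV²/2) = 0.01769·9.17/0.081·754.6 = 1511 Pa.
ΔP = 1.51 kPa.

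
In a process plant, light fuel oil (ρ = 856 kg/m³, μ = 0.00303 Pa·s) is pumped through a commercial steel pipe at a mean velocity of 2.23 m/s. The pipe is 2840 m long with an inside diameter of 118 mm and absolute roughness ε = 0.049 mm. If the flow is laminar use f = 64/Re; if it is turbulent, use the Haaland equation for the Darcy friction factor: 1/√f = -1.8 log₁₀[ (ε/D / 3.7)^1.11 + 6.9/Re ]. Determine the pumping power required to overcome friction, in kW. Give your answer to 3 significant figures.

Reynolds number Re = ρVD/μ = 856 · 2.23 · 0.118 / 0.00303 = 7.434e+04.
Re > 4000 → turbulent. Relative roughness ε/D = 4.9e-05/0.118 = 0.000415. Haaland: 1/√f = -1.8 log₁₀[(0.000415/3.7)^1.11 + 6.9/7.434e+04] = -1.8 log₁₀[4.13e-05 + 9.28e-05] = 6.971, so f = 0.02058.
Darcy-Weisbach: ΔP = f(L/D)(ρV²/2) = 0.02058·(2840/0.118)·(856·2.23²/2) = 0.02058·2.407e+04·2128 = 1.054e+06 Pa.
Q = V·A = 2.23·0.01094 = 0.02439 m³/s.
Pumping power P = QΔP = 0.02439·1.054e+06 = 25710 W = 25.7 kW.

P ≈ 25.7 kW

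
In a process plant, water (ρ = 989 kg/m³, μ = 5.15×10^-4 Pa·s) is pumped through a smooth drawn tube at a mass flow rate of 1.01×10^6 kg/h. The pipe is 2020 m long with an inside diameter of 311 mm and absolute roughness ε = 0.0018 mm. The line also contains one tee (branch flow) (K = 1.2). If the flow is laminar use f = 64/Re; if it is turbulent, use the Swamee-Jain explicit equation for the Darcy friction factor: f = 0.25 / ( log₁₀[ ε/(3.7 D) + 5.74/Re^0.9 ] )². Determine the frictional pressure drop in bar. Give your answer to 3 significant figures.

ṁ = 1.01×10^6 kg/h = 1.01×10^6/3600 = 280.6 kg/s.
A = πD²/4 = π(0.311)²/4 = 0.07596 m²; mean velocity V = ṁ/(ρA) = 280.6/(989 · 0.07596) = 3.734 m/s.
Reynolds number Re = ρVD/μ = 989 · 3.734 · 0.311 / 0.000515 = 2.23e+06.
Re > 4000 → turbulent. Relative roughness ε/D = 1.8e-06/0.311 = 5.79e-06. Swamee-Jain: f = 0.25/(log₁₀[5.79e-06/3.7 + 5.74/2.23e+06^0.9])² = 0.25/(log₁₀[1.56e-06 + 1.11e-05])² = 0.25/(-4.897)² = 0.01042.
Total minor-loss coefficient ΣK = 1·1.2 = 1.2.
ΔP = [f·L/D + ΣK]·(ρV²/2) = [0.01042·2020/0.311 + 1.2]·(989·3.734²/2) = [67.7 + 1.2]·6896 = 4.751e+05 Pa.
ΔP = 4.751e+05 Pa = 4.75 bar.

ΔP ≈ 4.75 bar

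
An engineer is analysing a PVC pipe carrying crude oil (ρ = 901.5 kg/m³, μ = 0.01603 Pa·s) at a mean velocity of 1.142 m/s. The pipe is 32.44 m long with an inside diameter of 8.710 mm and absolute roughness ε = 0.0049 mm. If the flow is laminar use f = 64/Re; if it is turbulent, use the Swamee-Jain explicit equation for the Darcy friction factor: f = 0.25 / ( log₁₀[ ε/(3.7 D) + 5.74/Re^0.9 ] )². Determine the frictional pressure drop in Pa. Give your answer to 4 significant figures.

ΔP ≈ 250500 Pa

Reynolds number Re = ρVD/μ = 901.5 · 1.142 · 0.00871 / 0.016 = 559.4.
Re < 2300 → laminar flow, so f = 64/Re = 64/559.4 = 0.1144 (the turbulent correlation is not needed).
Darcy-Weisbach: ΔP = f(L/D)(ρV²/2) = 0.1144·(32.44/0.00871)·(901.5·1.142²/2) = 0.1144·3724·587.9 = 2.505e+05 Pa.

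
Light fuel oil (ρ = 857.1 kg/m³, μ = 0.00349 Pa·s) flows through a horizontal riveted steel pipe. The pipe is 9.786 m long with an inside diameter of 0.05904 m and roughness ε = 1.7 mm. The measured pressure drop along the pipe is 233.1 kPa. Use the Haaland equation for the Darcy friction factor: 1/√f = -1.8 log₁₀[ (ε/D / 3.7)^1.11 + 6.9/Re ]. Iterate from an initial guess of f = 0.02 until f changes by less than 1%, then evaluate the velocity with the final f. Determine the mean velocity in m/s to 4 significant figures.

Rearranging Darcy-Weisbach: V = √(2·ΔP·D/(f·L·ρ)). With ε/D = 0.0017/0.05904 = 0.0288, iterate starting from f = 0.02:
  f = 0.02 → V = √(2·2.331e+05·0.05904/(0.02·9.786·857.1)) = 12.81 m/s; Re = ρVD/μ = 1.857e+05; f → 0.05649
  f = 0.05649 → V = 7.621 m/s; Re = 1.105e+05; f → 0.05661
Converged (Δf/f < 1%). With the final f = 0.05661: V = √(2·2.331e+05·0.05904/(0.05661·9.786·857.1)) = 7.614 m/s.

V ≈ 7.614 m/s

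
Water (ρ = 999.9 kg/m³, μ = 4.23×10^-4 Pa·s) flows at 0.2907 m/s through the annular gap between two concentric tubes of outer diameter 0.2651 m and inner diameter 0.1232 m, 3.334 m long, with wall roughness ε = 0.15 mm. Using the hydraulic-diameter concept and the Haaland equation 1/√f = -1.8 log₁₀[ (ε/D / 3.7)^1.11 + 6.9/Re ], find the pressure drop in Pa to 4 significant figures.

ΔP ≈ 22.05 Pa

Hydraulic diameter D_h = 4A/P = D_o - D_i = 0.2651 - 0.1232 = 0.1419 m.
Re = ρVD_h/μ = 999.9·0.2907·0.1419/0.000423 = 9.751e+04.
ε/D_h = 0.00015/0.1419 = 0.00106; Haaland gives 1/√f = -1.8 log₁₀[0.000116+7.08e-05] = 6.71, so f = 0.02221.
ΔP = f(L/D_h)(ρV²/2) = 0.02221·3.334/0.1419·42.25 = 22.05 Pa.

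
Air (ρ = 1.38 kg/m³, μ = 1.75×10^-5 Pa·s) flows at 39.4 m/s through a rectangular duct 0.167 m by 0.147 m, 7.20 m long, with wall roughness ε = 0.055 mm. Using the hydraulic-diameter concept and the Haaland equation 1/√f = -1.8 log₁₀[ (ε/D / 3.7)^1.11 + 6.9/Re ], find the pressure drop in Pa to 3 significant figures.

Hydraulic diameter D_h = 4A/P = 4·(0.167·0.147)/(2·(0.167+0.147)) = 0.0982/0.628 = 0.1564 m.
Re = ρVD_h/μ = 1.38·39.4·0.1564/1.75e-05 = 4.858e+05.
ε/D_h = 5.5e-05/0.1564 = 0.000352; Haaland gives 1/√f = -1.8 log₁₀[3.43e-05+1.42e-05] = 7.765, so f = 0.01658.
ΔP = f(L/D_h)(ρV²/2) = 0.01658·7.2/0.1564·1071 = 818 Pa.

ΔP ≈ 818 Pa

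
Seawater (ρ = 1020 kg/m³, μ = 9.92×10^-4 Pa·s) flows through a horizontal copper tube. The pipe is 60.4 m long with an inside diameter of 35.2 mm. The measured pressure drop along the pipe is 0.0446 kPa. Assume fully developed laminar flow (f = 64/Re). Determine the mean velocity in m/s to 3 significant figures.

For laminar flow, f = 64/Re with Re = ρVD/μ, so Darcy-Weisbach reduces to ΔP = 32μLV/D². Solving for V: V = ΔP·D²/(32μL) = 44.6·(0.0352)²/(32·0.000992·60.4) = 0.02882 m/s.
Check: Re = ρVD/μ = 1020·0.02882·0.0352/0.000992 = 1043 < 2300, so the laminar assumption holds.

V ≈ 0.0288 m/s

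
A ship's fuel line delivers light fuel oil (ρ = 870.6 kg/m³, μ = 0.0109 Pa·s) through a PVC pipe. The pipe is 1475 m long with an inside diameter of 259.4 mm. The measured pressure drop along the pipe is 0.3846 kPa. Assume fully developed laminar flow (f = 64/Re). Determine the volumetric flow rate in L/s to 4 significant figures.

Q ≈ 2.658 L/s

For laminar flow, f = 64/Re with Re = ρVD/μ, so Darcy-Weisbach reduces to ΔP = 32μLV/D². Solving for V: V = ΔP·D²/(32μL) = 384.6·(0.2594)²/(32·0.0109·1475) = 0.0503 m/s.
Check: Re = ρVD/μ = 870.6·0.0503·0.2594/0.0109 = 1042 < 2300, so the laminar assumption holds.
Q = V·A = 0.0503·(π/4·0.2594²) = 0.002658 m³/s = 2.658 L/s.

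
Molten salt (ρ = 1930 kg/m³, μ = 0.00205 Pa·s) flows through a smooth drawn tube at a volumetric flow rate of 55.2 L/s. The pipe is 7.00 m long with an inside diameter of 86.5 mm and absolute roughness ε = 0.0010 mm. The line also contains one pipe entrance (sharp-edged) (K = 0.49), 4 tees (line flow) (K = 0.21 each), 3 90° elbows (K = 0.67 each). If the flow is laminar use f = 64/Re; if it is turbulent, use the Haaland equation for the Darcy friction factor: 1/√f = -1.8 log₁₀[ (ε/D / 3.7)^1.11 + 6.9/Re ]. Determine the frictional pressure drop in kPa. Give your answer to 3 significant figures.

ΔP ≈ 369 kPa

Q = 55.2 L/s = 55.2/1000 = 0.0552 m³/s.
Cross-sectional area A = πD²/4 = π(0.0865)²/4 = 0.005877 m²; mean velocity V = Q/A = 0.0552/0.005877 = 9.393 m/s.
Reynolds number Re = ρVD/μ = 1930 · 9.393 · 0.0865 / 0.00205 = 7.65e+05.
Re > 4000 → turbulent. Relative roughness ε/D = 1e-06/0.0865 = 1.16e-05. Haaland: 1/√f = -1.8 log₁₀[(1.16e-05/3.7)^1.11 + 6.9/7.65e+05] = -1.8 log₁₀[7.75e-07 + 9.02e-06] = 9.016, so f = 0.0123.
Total minor-loss coefficient ΣK = 1·0.49 + 4·0.21 + 3·0.67 = 3.34.
ΔP = [f·L/D + ΣK]·(ρV²/2) = [0.0123·7/0.0865 + 3.34]·(1930·9.393²/2) = [0.9955 + 3.34]·8.515e+04 = 3.691e+05 Pa.
ΔP = 3.691e+05 Pa = 369 kPa.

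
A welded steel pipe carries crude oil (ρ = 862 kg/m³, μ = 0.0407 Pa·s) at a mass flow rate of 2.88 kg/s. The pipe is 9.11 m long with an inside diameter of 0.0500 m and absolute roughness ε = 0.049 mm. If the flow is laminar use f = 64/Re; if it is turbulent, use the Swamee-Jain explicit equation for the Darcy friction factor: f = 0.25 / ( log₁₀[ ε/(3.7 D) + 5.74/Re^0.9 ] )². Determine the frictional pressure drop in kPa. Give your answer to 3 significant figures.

A = πD²/4 = π(0.05)²/4 = 0.001963 m²; mean velocity V = ṁ/(ρA) = 2.88/(862 · 0.001963) = 1.702 m/s.
Reynolds number Re = ρVD/μ = 862 · 1.702 · 0.05 / 0.0407 = 1802.
Re < 2300 → laminar flow, so f = 64/Re = 64/1802 = 0.03552 (the turbulent correlation is not needed).
Darcy-Weisbach: ΔP = f(L/D)(ρV²/2) = 0.03552·(9.11/0.05)·(862·1.702²/2) = 0.03552·182.2·1248 = 8076 Pa.
ΔP = 8076 Pa = 8.08 kPa.

ΔP ≈ 8.08 kPa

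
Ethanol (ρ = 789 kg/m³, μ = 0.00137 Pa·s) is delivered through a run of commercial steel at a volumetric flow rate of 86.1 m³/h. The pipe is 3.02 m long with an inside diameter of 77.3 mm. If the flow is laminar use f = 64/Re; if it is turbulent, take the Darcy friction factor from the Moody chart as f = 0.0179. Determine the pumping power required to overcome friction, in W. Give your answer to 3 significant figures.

P ≈ 171 W

Q = 86.1 m³/h = 86.1/3600 = 0.02392 m³/s.
Cross-sectional area A = πD²/4 = π(0.0773)²/4 = 0.004693 m²; mean velocity V = Q/A = 0.02392/0.004693 = 5.096 m/s.
Reynolds number Re = ρVD/μ = 789 · 5.096 · 0.0773 / 0.00137 = 2.269e+05.
Re > 4000 → turbulent; use the Moody-chart value f = 0.0179.
Darcy-Weisbach: ΔP = f(L/D)(ρV²/2) = 0.0179·(3.02/0.0773)·(789·5.096²/2) = 0.0179·39.07·1.025e+04 = 7165 Pa.
Pumping power P = QΔP = 0.02392·7165 = 171.4 W = 171 W.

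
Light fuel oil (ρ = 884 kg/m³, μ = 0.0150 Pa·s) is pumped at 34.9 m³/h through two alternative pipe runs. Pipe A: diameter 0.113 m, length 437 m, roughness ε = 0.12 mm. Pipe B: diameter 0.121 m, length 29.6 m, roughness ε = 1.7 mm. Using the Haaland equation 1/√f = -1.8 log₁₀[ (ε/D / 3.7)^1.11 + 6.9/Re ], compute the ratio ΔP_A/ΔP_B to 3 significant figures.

Pipe A: V = Q/A = 0.009694/0.01003 = 0.9667 m/s; Re = 6437; ε/D = 0.00106; Haaland → f = 0.03608; ΔP_A = f(L/D)(ρV²/2) = 5.763e+04 Pa.
Pipe B: V = Q/A = 0.009694/0.0115 = 0.8431 m/s; Re = 6012; ε/D = 0.014; Haaland → f = 0.04961; ΔP_B = f(L/D)(ρV²/2) = 3813 Pa.
ΔP_A/ΔP_B = 5.763e+04/3813 = 15.1.

ΔP_A/ΔP_B ≈ 15.1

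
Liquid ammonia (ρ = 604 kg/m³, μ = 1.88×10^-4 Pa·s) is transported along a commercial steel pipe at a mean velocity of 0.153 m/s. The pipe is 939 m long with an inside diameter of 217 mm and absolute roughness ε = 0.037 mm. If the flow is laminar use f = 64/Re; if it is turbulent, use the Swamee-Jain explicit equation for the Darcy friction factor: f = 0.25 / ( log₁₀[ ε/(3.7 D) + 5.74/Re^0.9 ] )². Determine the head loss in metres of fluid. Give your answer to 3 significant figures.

h_f ≈ 0.0962 m

Reynolds number Re = ρVD/μ = 604 · 0.153 · 0.217 / 0.000188 = 1.067e+05.
Re > 4000 → turbulent. Relative roughness ε/D = 3.7e-05/0.217 = 0.000171. Swamee-Jain: f = 0.25/(log₁₀[0.000171/3.7 + 5.74/1.067e+05^0.9])² = 0.25/(log₁₀[4.61e-05 + 0.000171])² = 0.25/(-3.663)² = 0.01863.
Darcy-Weisbach: ΔP = f(L/D)(ρV²/2) = 0.01863·(939/0.217)·(604·0.153²/2) = 0.01863·4327·7.07 = 570 Pa.
Head loss h_f = ΔP/(ρg) = 570/(604·9.81) = 0.0962 m.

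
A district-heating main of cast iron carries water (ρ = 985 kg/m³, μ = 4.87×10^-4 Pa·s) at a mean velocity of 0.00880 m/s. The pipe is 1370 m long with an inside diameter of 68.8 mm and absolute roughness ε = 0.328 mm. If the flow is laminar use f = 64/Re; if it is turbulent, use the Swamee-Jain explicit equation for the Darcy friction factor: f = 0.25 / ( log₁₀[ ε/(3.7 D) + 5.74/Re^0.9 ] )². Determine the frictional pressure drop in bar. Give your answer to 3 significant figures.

Reynolds number Re = ρVD/μ = 985 · 0.0088 · 0.0688 / 0.000487 = 1225.
Re < 2300 → laminar flow, so f = 64/Re = 64/1225 = 0.05226 (the turbulent correlation is not needed).
Darcy-Weisbach: ΔP = f(L/D)(ρV²/2) = 0.05226·(1370/0.0688)·(985·0.0088²/2) = 0.05226·1.991e+04·0.03814 = 39.69 Pa.
ΔP = 39.69 Pa = 3.97×10^-4 bar.

ΔP ≈ 3.97×10^-4 bar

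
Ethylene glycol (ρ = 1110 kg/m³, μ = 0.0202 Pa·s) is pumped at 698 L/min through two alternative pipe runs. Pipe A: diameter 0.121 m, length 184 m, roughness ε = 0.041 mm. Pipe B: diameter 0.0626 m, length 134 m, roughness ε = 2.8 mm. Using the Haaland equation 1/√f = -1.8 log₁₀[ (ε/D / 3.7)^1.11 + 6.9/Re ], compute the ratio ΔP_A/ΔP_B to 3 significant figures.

Pipe A: V = Q/A = 0.01163/0.0115 = 1.012 m/s; Re = 6727; ε/D = 0.000339; Haaland → f = 0.03487; ΔP_A = f(L/D)(ρV²/2) = 3.012e+04 Pa.
Pipe B: V = Q/A = 0.01163/0.003078 = 3.78 m/s; Re = 1.3e+04; ε/D = 0.0447; Haaland → f = 0.07008; ΔP_B = f(L/D)(ρV²/2) = 1.189e+06 Pa.
ΔP_A/ΔP_B = 3.012e+04/1.189e+06 = 0.0253.

ΔP_A/ΔP_B ≈ 0.0253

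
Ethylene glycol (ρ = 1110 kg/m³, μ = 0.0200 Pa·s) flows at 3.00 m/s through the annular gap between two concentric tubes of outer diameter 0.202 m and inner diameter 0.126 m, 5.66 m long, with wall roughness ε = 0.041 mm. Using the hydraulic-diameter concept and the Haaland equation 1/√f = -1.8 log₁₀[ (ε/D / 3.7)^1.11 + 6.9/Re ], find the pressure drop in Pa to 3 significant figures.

Hydraulic diameter D_h = 4A/P = D_o - D_i = 0.202 - 0.126 = 0.076 m.
Re = ρVD_h/μ = 1110·3·0.076/0.02 = 1.265e+04.
ε/D_h = 4.1e-05/0.076 = 0.000539; Haaland gives 1/√f = -1.8 log₁₀[5.52e-05+0.000545] = 5.799, so f = 0.02974.
ΔP = f(L/D_h)(ρV²/2) = 0.02974·5.66/0.076·4995 = 1.106e+04 Pa.

ΔP ≈ 11100 Pa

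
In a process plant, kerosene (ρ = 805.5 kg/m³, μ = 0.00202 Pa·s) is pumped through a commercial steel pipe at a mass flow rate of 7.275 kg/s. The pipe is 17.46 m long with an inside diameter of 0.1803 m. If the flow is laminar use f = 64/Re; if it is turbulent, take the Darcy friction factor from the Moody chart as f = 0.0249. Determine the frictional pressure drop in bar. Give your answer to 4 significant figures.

A = πD²/4 = π(0.1803)²/4 = 0.02553 m²; mean velocity V = ṁ/(ρA) = 7.275/(805.5 · 0.02553) = 0.3537 m/s.
Reynolds number Re = ρVD/μ = 805.5 · 0.3537 · 0.1803 / 0.00202 = 2.543e+04.
Re > 4000 → turbulent; use the Moody-chart value f = 0.0249.
Darcy-Weisbach: ΔP = f(L/D)(ρV²/2) = 0.0249·(17.46/0.1803)·(805.5·0.3537²/2) = 0.0249·96.84·50.4 = 121.5 Pa.
ΔP = 121.5 Pa = 0.001215 bar.

ΔP ≈ 0.001215 bar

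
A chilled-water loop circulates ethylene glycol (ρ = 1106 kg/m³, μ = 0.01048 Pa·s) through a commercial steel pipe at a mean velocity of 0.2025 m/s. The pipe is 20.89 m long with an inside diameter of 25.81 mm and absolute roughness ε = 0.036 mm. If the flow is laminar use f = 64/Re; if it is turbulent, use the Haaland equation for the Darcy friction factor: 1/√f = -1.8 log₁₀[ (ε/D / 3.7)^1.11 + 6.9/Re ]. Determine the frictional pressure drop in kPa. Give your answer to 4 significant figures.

ΔP ≈ 2.130 kPa

Reynolds number Re = ρVD/μ = 1106 · 0.2025 · 0.02581 / 0.0105 = 551.6.
Re < 2300 → laminar flow, so f = 64/Re = 64/551.6 = 0.116 (the turbulent correlation is not needed).
Darcy-Weisbach: ΔP = f(L/D)(ρV²/2) = 0.116·(20.89/0.02581)·(1106·0.2025²/2) = 0.116·809.4·22.68 = 2130 Pa.
ΔP = 2130 Pa = 2.130 kPa.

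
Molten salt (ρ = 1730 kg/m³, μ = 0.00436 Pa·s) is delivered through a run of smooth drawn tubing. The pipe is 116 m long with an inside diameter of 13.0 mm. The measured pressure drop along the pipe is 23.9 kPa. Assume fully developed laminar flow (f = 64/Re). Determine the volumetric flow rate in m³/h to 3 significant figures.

Q ≈ 0.119 m³/h

For laminar flow, f = 64/Re with Re = ρVD/μ, so Darcy-Weisbach reduces to ΔP = 32μLV/D². Solving for V: V = ΔP·D²/(32μL) = 2.39e+04·(0.013)²/(32·0.00436·116) = 0.2496 m/s.
Check: Re = ρVD/μ = 1730·0.2496·0.013/0.00436 = 1287 < 2300, so the laminar assumption holds.
Q = V·A = 0.2496·(π/4·0.013²) = 3.313e-05 m³/s = 0.119 m³/h.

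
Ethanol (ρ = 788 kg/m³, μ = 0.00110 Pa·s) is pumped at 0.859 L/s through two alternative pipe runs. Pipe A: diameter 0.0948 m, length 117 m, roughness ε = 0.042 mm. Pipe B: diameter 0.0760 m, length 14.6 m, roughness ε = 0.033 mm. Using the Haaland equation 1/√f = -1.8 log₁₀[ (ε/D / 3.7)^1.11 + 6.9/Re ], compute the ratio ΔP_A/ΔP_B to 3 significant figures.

Pipe A: V = Q/A = 0.000859/0.007058 = 0.1217 m/s; Re = 8265; ε/D = 0.000443; Haaland → f = 0.03305; ΔP_A = f(L/D)(ρV²/2) = 238 Pa.
Pipe B: V = Q/A = 0.000859/0.004536 = 0.1894 m/s; Re = 1.031e+04; ε/D = 0.000434; Haaland → f = 0.03116; ΔP_B = f(L/D)(ρV²/2) = 84.57 Pa.
ΔP_A/ΔP_B = 238/84.57 = 2.81.

ΔP_A/ΔP_B ≈ 2.81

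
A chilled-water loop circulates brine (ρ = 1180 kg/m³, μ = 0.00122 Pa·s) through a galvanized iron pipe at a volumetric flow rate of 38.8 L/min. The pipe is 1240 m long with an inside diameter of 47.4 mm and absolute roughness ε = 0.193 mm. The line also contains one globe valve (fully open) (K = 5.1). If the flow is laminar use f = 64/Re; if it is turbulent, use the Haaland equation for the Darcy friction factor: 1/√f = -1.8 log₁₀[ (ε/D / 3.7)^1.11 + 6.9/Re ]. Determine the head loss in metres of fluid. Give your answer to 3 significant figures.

Q = 38.8 L/min = 38.8/60000 = 0.0006467 m³/s.
Cross-sectional area A = πD²/4 = π(0.0474)²/4 = 0.001765 m²; mean velocity V = Q/A = 0.0006467/0.001765 = 0.3665 m/s.
Reynolds number Re = ρVD/μ = 1180 · 0.3665 · 0.0474 / 0.00122 = 1.68e+04.
Re > 4000 → turbulent. Relative roughness ε/D = 0.000193/0.0474 = 0.00407. Haaland: 1/√f = -1.8 log₁₀[(0.00407/3.7)^1.11 + 6.9/1.68e+04] = -1.8 log₁₀[0.00052 + 0.000411] = 5.456, so f = 0.03359.
Total minor-loss coefficient ΣK = 1·5.1 = 5.1.
ΔP = [f·L/D + ΣK]·(ρV²/2) = [0.03359·1240/0.0474 + 5.1]·(1180·0.3665²/2) = [878.8 + 5.1]·79.24 = 7.004e+04 Pa.
Head loss h_f = ΔP/(ρg) = 7.004e+04/(1180·9.81) = 6.05 m.

h_f ≈ 6.05 m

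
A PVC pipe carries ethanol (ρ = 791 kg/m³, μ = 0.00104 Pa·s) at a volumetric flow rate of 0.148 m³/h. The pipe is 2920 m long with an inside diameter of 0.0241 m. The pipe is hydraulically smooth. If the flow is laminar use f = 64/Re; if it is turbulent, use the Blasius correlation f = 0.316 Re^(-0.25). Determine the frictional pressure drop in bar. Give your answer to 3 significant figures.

ΔP ≈ 0.151 bar

Q = 0.148 m³/h = 0.148/3600 = 4.111e-05 m³/s.
Cross-sectional area A = πD²/4 = π(0.0241)²/4 = 0.0004562 m²; mean velocity V = Q/A = 4.111e-05/0.0004562 = 0.09012 m/s.
Reynolds number Re = ρVD/μ = 791 · 0.09012 · 0.0241 / 0.00104 = 1652.
Re < 2300 → laminar flow, so f = 64/Re = 64/1652 = 0.03874 (the turbulent correlation is not needed).
Darcy-Weisbach: ΔP = f(L/D)(ρV²/2) = 0.03874·(2920/0.0241)·(791·0.09012²/2) = 0.03874·1.212e+05·3.212 = 1.508e+04 Pa.
ΔP = 1.508e+04 Pa = 0.151 bar.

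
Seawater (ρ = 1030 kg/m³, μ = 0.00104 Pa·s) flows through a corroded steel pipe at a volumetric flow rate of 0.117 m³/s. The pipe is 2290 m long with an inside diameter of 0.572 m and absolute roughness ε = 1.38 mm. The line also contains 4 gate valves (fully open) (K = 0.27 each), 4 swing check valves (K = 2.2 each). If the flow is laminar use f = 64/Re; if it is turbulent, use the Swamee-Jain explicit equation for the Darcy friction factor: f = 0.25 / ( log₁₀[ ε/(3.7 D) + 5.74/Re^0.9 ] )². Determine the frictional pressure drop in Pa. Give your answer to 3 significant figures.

ΔP ≈ 11900 Pa

Cross-sectional area A = πD²/4 = π(0.572)²/4 = 0.257 m²; mean velocity V = Q/A = 0.117/0.257 = 0.4553 m/s.
Reynolds number Re = ρVD/μ = 1030 · 0.4553 · 0.572 / 0.00104 = 2.579e+05.
Re > 4000 → turbulent. Relative roughness ε/D = 0.00138/0.572 = 0.00241. Swamee-Jain: f = 0.25/(log₁₀[0.00241/3.7 + 5.74/2.579e+05^0.9])² = 0.25/(log₁₀[0.000652 + 7.74e-05])² = 0.25/(-3.137)² = 0.0254.
Total minor-loss coefficient ΣK = 4·0.27 + 4·2.2 = 9.88.
ΔP = [f·L/D + ΣK]·(ρV²/2) = [0.0254·2290/0.572 + 9.88]·(1030·0.4553²/2) = [101.7 + 9.88]·106.8 = 1.191e+04 Pa.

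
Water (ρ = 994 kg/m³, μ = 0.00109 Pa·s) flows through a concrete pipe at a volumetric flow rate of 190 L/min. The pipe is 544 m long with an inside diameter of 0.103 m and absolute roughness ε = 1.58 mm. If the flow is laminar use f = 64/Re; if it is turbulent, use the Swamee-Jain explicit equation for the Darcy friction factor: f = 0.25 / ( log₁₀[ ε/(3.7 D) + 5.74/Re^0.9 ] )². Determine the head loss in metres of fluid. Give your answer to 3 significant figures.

h_f ≈ 1.78 m

Q = 190 L/min = 190/60000 = 0.003167 m³/s.
Cross-sectional area A = πD²/4 = π(0.103)²/4 = 0.008332 m²; mean velocity V = Q/A = 0.003167/0.008332 = 0.38 m/s.
Reynolds number Re = ρVD/μ = 994 · 0.38 · 0.103 / 0.00109 = 3.57e+04.
Re > 4000 → turbulent. Relative roughness ε/D = 0.00158/0.103 = 0.0153. Swamee-Jain: f = 0.25/(log₁₀[0.0153/3.7 + 5.74/3.57e+04^0.9])² = 0.25/(log₁₀[0.00415 + 0.000459])² = 0.25/(-2.337)² = 0.04578.
Darcy-Weisbach: ΔP = f(L/D)(ρV²/2) = 0.04578·(544/0.103)·(994·0.38²/2) = 0.04578·5282·71.78 = 1.736e+04 Pa.
Head loss h_f = ΔP/(ρg) = 1.736e+04/(994·9.81) = 1.78 m.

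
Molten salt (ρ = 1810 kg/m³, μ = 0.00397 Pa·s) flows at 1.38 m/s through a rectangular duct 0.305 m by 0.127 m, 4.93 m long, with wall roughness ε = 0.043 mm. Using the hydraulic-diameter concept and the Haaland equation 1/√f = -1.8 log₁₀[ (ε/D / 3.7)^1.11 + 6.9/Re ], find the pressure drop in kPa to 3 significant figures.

ΔP ≈ 0.879 kPa

Hydraulic diameter D_h = 4A/P = 4·(0.305·0.127)/(2·(0.305+0.127)) = 0.1549/0.864 = 0.1793 m.
Re = ρVD_h/μ = 1810·1.38·0.1793/0.00397 = 1.128e+05.
ε/D_h = 4.3e-05/0.1793 = 0.00024; Haaland gives 1/√f = -1.8 log₁₀[2.24e-05+6.12e-05] = 7.34, so f = 0.01856.
ΔP = f(L/D_h)(ρV²/2) = 0.01856·4.93/0.1793·1723 = 879.4 Pa.
ΔP = 0.879 kPa.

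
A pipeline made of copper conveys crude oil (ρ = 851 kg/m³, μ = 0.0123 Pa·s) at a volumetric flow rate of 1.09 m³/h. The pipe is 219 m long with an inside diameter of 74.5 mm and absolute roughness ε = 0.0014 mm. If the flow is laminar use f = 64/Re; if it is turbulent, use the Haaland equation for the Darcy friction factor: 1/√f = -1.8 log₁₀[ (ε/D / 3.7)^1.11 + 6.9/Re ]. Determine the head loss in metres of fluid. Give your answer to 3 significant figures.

Q = 1.09 m³/h = 1.09/3600 = 0.0003028 m³/s.
Cross-sectional area A = πD²/4 = π(0.0745)²/4 = 0.004359 m²; mean velocity V = Q/A = 0.0003028/0.004359 = 0.06946 m/s.
Reynolds number Re = ρVD/μ = 851 · 0.06946 · 0.0745 / 0.0123 = 358.
Re < 2300 → laminar flow, so f = 64/Re = 64/358 = 0.1788 (the turbulent correlation is not needed).
Darcy-Weisbach: ΔP = f(L/D)(ρV²/2) = 0.1788·(219/0.0745)·(851·0.06946²/2) = 0.1788·2940·2.053 = 1079 Pa.
Head loss h_f = ΔP/(ρg) = 1079/(851·9.81) = 0.129 m.

h_f ≈ 0.129 m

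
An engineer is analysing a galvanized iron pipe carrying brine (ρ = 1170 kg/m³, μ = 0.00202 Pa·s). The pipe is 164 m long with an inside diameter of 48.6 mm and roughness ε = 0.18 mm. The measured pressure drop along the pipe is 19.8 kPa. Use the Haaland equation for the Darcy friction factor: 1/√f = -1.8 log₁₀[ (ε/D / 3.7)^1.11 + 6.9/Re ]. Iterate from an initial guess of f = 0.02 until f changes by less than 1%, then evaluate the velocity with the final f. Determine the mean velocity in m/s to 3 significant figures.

Rearranging Darcy-Weisbach: V = √(2·ΔP·D/(f·L·ρ)). With ε/D = 0.00018/0.0486 = 0.0037, iterate starting from f = 0.02:
  f = 0.02 → V = √(2·1.98e+04·0.0486/(0.02·164·1170)) = 0.7082 m/s; Re = ρVD/μ = 1.993e+04; f → 0.03234
  f = 0.03234 → V = 0.5569 m/s; Re = 1.568e+04; f → 0.03336
  f = 0.03336 → V = 0.5483 m/s; Re = 1.544e+04; f → 0.03343
Converged (Δf/f < 1%). With the final f = 0.03343: V = √(2·1.98e+04·0.0486/(0.03343·164·1170)) = 0.5477 m/s.

V ≈ 0.548 m/s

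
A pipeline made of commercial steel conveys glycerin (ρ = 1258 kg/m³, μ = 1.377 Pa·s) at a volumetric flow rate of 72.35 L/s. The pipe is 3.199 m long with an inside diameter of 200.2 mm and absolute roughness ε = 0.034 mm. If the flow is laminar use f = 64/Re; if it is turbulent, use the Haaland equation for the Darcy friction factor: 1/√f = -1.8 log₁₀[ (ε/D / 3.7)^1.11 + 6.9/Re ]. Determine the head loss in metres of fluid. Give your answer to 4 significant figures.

h_f ≈ 0.6550 m

Q = 72.35 L/s = 72.35/1000 = 0.07235 m³/s.
Cross-sectional area A = πD²/4 = π(0.2002)²/4 = 0.03148 m²; mean velocity V = Q/A = 0.07235/0.03148 = 2.298 m/s.
Reynolds number Re = ρVD/μ = 1258 · 2.298 · 0.2002 / 1.38 = 420.4.
Re < 2300 → laminar flow, so f = 64/Re = 64/420.4 = 0.1522 (the turbulent correlation is not needed).
Darcy-Weisbach: ΔP = f(L/D)(ρV²/2) = 0.1522·(3.199/0.2002)·(1258·2.298²/2) = 0.1522·15.98·3323 = 8083 Pa.
Head loss h_f = ΔP/(ρg) = 8083/(1258·9.81) = 0.6550 m.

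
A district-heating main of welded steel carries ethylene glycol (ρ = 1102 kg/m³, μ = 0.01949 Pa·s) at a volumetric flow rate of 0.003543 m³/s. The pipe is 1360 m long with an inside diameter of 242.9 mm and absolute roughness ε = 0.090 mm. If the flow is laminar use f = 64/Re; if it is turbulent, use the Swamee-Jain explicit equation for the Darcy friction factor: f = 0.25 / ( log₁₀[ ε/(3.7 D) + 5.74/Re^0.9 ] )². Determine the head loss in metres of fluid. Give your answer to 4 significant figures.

Cross-sectional area A = πD²/4 = π(0.2429)²/4 = 0.04634 m²; mean velocity V = Q/A = 0.003543/0.04634 = 0.07646 m/s.
Reynolds number Re = ρVD/μ = 1102 · 0.07646 · 0.2429 / 0.0195 = 1050.
Re < 2300 → laminar flow, so f = 64/Re = 64/1050 = 0.06095 (the turbulent correlation is not needed).
Darcy-Weisbach: ΔP = f(L/D)(ρV²/2) = 0.06095·(1360/0.2429)·(1102·0.07646²/2) = 0.06095·5599·3.221 = 1099 Pa.
Head loss h_f = ΔP/(ρg) = 1099/(1102·9.81) = 0.1017 m.

h_f ≈ 0.1017 m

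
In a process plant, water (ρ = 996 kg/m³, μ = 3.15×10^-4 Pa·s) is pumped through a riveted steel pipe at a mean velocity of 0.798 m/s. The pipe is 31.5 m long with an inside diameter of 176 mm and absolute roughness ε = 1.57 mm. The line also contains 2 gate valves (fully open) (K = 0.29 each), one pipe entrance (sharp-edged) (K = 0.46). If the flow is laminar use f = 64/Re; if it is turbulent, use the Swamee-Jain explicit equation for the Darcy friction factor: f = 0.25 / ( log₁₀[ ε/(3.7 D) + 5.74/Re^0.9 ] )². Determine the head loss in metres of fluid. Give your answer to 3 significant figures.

Reynolds number Re = ρVD/μ = 996 · 0.798 · 0.176 / 0.000315 = 4.441e+05.
Re > 4000 → turbulent. Relative roughness ε/D = 0.00157/0.176 = 0.00892. Swamee-Jain: f = 0.25/(log₁₀[0.00892/3.7 + 5.74/4.441e+05^0.9])² = 0.25/(log₁₀[0.00241 + 4.74e-05])² = 0.25/(-2.609)² = 0.03672.
Total minor-loss coefficient ΣK = 2·0.29 + 1·0.46 = 1.04.
ΔP = [f·L/D + ΣK]·(ρV²/2) = [0.03672·31.5/0.176 + 1.04]·(996·0.798²/2) = [6.572 + 1.04]·317.1 = 2414 Pa.
Head loss h_f = ΔP/(ρg) = 2414/(996·9.81) = 0.247 m.

h_f ≈ 0.247 m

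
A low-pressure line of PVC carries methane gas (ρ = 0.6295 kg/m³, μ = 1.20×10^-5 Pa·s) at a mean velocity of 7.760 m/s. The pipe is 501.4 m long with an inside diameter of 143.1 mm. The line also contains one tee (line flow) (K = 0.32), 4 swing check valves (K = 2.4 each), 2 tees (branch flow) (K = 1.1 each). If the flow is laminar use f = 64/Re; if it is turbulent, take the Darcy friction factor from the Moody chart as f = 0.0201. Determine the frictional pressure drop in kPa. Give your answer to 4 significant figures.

Reynolds number Re = ρVD/μ = 0.6295 · 7.76 · 0.1431 / 1.2e-05 = 5.825e+04.
Re > 4000 → turbulent; use the Moody-chart value f = 0.0201.
Total minor-loss coefficient ΣK = 1·0.32 + 4·2.4 + 2·1.1 = 12.1.
ΔP = [f·L/D + ΣK]·(ρV²/2) = [0.0201·501.4/0.1431 + 12.1]·(0.6295·7.76²/2) = [70.43 + 12.1]·18.95 = 1565 Pa.
ΔP = 1565 Pa = 1.565 kPa.

ΔP ≈ 1.565 kPa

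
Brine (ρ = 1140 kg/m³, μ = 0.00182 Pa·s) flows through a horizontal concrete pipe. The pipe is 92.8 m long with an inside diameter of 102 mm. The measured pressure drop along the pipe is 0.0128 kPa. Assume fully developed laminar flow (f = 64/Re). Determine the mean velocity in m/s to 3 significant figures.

V ≈ 0.0246 m/s

For laminar flow, f = 64/Re with Re = ρVD/μ, so Darcy-Weisbach reduces to ΔP = 32μLV/D². Solving for V: V = ΔP·D²/(32μL) = 12.8·(0.102)²/(32·0.00182·92.8) = 0.02464 m/s.
Check: Re = ρVD/μ = 1140·0.02464·0.102/0.00182 = 1574 < 2300, so the laminar assumption holds.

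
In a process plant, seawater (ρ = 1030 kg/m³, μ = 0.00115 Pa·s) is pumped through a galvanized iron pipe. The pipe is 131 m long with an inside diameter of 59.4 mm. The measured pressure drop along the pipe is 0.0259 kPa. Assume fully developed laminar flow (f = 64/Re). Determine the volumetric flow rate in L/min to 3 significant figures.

For laminar flow, f = 64/Re with Re = ρVD/μ, so Darcy-Weisbach reduces to ΔP = 32μLV/D². Solving for V: V = ΔP·D²/(32μL) = 25.9·(0.0594)²/(32·0.00115·131) = 0.01896 m/s.
Check: Re = ρVD/μ = 1030·0.01896·0.0594/0.00115 = 1009 < 2300, so the laminar assumption holds.
Q = V·A = 0.01896·(π/4·0.0594²) = 5.253e-05 m³/s = 3.15 L/min.

Q ≈ 3.15 L/min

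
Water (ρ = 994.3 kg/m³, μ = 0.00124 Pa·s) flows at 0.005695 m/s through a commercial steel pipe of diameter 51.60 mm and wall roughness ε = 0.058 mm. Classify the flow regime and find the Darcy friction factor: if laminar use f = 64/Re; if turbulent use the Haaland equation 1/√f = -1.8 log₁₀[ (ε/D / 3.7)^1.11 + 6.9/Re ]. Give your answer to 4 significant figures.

f ≈ 0.2716

Re = ρVD/μ = 994.3·0.005695·0.0516/0.00124 = 235.6.
Re < 2300 → laminar, so f = 64/Re = 0.2716 (roughness is irrelevant in laminar flow).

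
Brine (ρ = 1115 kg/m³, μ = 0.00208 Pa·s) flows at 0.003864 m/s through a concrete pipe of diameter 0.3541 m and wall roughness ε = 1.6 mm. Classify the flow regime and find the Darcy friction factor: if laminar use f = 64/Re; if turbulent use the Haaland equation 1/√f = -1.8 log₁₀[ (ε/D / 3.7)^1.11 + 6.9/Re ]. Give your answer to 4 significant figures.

Re = ρVD/μ = 1115·0.003864·0.3541/0.00208 = 733.5.
Re < 2300 → laminar, so f = 64/Re = 0.08726 (roughness is irrelevant in laminar flow).

f ≈ 0.08726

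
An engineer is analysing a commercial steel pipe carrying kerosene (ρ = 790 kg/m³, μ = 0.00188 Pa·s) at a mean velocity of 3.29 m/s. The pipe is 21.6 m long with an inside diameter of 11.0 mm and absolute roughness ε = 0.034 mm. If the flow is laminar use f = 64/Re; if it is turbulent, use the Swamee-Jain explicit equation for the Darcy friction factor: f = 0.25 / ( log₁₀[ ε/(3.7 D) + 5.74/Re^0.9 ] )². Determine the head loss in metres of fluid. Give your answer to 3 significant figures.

Reynolds number Re = ρVD/μ = 790 · 3.29 · 0.011 / 0.00188 = 1.521e+04.
Re > 4000 → turbulent. Relative roughness ε/D = 3.4e-05/0.011 = 0.00309. Swamee-Jain: f = 0.25/(log₁₀[0.00309/3.7 + 5.74/1.521e+04^0.9])² = 0.25/(log₁₀[0.000835 + 0.000989])² = 0.25/(-2.739)² = 0.03332.
Darcy-Weisbach: ΔP = f(L/D)(ρV²/2) = 0.03332·(21.6/0.011)·(790·3.29²/2) = 0.03332·1964·4276 = 2.798e+05 Pa.
Head loss h_f = ΔP/(ρg) = 2.798e+05/(790·9.81) = 36.1 m.

h_f ≈ 36.1 m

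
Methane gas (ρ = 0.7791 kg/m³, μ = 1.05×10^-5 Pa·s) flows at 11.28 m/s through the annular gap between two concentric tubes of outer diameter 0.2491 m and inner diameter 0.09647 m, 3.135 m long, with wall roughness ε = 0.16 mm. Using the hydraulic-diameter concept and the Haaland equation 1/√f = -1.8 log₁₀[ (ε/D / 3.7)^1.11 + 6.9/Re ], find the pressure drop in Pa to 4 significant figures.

Hydraulic diameter D_h = 4A/P = D_o - D_i = 0.2491 - 0.09647 = 0.1526 m.
Re = ρVD_h/μ = 0.7791·11.28·0.1526/1.05e-05 = 1.277e+05.
ε/D_h = 0.00016/0.1526 = 0.00105; Haaland gives 1/√f = -1.8 log₁₀[0.000115+5.4e-05] = 6.788, so f = 0.0217.
ΔP = f(L/D_h)(ρV²/2) = 0.0217·3.135/0.1526·49.57 = 22.09 Pa.

ΔP ≈ 22.09 Pa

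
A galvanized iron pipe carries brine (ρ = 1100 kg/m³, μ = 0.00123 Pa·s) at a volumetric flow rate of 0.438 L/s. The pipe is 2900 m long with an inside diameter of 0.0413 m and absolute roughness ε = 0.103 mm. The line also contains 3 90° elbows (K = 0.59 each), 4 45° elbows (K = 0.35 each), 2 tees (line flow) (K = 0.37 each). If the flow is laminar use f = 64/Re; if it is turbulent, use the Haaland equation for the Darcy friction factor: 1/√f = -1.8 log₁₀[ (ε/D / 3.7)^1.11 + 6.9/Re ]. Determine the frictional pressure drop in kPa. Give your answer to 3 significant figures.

Q = 0.438 L/s = 0.438/1000 = 0.000438 m³/s.
Cross-sectional area A = πD²/4 = π(0.0413)²/4 = 0.00134 m²; mean velocity V = Q/A = 0.000438/0.00134 = 0.327 m/s.
Reynolds number Re = ρVD/μ = 1100 · 0.327 · 0.0413 / 0.00123 = 1.208e+04.
Re > 4000 → turbulent. Relative roughness ε/D = 0.000103/0.0413 = 0.00249. Haaland: 1/√f = -1.8 log₁₀[(0.00249/3.7)^1.11 + 6.9/1.208e+04] = -1.8 log₁₀[0.000302 + 0.000571] = 5.506, so f = 0.03299.
Total minor-loss coefficient ΣK = 3·0.59 + 4·0.35 + 2·0.37 = 3.91.
ΔP = [f·L/D + ΣK]·(ρV²/2) = [0.03299·2900/0.0413 + 3.91]·(1100·0.327²/2) = [2316 + 3.91]·58.79 = 1.364e+05 Pa.
ΔP = 1.364e+05 Pa = 136 kPa.

ΔP ≈ 136 kPa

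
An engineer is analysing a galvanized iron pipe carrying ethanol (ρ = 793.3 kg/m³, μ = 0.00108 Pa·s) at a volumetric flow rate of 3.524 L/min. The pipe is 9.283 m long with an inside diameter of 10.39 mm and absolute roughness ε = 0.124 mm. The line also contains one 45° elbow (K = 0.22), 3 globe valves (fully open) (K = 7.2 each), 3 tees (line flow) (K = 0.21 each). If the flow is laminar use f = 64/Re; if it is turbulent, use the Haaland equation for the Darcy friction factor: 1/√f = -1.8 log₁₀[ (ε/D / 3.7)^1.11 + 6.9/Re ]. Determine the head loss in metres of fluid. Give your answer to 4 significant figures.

Q = 3.524 L/min = 3.524/60000 = 5.873e-05 m³/s.
Cross-sectional area A = πD²/4 = π(0.01039)²/4 = 8.479e-05 m²; mean velocity V = Q/A = 5.873e-05/8.479e-05 = 0.6927 m/s.
Reynolds number Re = ρVD/μ = 793.3 · 0.6927 · 0.01039 / 0.00108 = 5287.
Re > 4000 → turbulent. Relative roughness ε/D = 0.000124/0.01039 = 0.0119. Haaland: 1/√f = -1.8 log₁₀[(0.0119/3.7)^1.11 + 6.9/5287] = -1.8 log₁₀[0.00172 + 0.00131] = 4.536, so f = 0.04861.
Total minor-loss coefficient ΣK = 1·0.22 + 3·7.2 + 3·0.21 = 22.4.
ΔP = [f·L/D + ΣK]·(ρV²/2) = [0.04861·9.283/0.01039 + 22.4]·(793.3·0.6927²/2) = [43.43 + 22.4]·190.3 = 1.254e+04 Pa.
Head loss h_f = ΔP/(ρg) = 1.254e+04/(793.3·9.81) = 1.611 m.

h_f ≈ 1.611 m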